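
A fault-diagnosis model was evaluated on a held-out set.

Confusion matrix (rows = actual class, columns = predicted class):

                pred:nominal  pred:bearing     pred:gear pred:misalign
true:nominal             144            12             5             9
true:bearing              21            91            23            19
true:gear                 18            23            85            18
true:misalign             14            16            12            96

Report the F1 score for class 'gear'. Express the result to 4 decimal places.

0.6320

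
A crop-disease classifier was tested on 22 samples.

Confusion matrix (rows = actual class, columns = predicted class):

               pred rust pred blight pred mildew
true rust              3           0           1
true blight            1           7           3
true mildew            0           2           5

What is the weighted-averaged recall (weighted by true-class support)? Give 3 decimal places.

0.682

Per-class recall (TP/(TP+FN)):
  rust: TP=3, FN=0+1=1 → 3/4 = 0.7500
  blight: TP=7, FN=1+3=4 → 7/11 = 0.6364
  mildew: TP=5, FN=0+2=2 → 5/7 = 0.7143
Weighted-recall = Σ (supportᵢ/N)·recallᵢ with N=22: (4/22)·0.7500 + (11/22)·0.6364 + (7/22)·0.7143 = 0.682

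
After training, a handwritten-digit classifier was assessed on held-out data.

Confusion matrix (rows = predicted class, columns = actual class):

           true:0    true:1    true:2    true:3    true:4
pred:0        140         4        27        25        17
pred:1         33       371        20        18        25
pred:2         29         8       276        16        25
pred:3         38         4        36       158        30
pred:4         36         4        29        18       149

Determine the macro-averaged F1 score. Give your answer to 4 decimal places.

0.6861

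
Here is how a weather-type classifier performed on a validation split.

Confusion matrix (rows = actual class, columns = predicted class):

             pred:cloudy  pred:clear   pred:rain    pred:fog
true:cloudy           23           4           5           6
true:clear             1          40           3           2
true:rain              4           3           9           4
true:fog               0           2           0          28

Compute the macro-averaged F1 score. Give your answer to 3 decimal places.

Per-class F1 score (2·TP/(2·TP+FP+FN)):
  cloudy: TP=23, FP=1+4+0=5, FN=4+5+6=15 → 46/66 = 0.6970
  clear: TP=40, FP=4+3+2=9, FN=1+3+2=6 → 80/95 = 0.8421
  rain: TP=9, FP=5+3+0=8, FN=4+3+4=11 → 18/37 = 0.4865
  fog: TP=28, FP=6+2+4=12, FN=0+2+0=2 → 56/70 = 0.8000
Macro-F1 score = mean = (0.6970 + 0.8421 + 0.4865 + 0.8000) / 4 = 0.706

0.706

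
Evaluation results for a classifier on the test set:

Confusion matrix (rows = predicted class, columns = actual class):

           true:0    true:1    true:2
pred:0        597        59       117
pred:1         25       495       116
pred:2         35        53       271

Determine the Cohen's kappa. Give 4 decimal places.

0.6509

Observed agreement pₒ = trace/N = 1363/1768 = 0.77093
Expected agreement pₑ = Σ (rowᵢ·colᵢ)/N² = (657·773 + 607·636 + 504·359)/1768² = 0.34386
κ = (pₒ − pₑ)/(1 − pₑ) = (0.77093 − 0.34386)/(1 − 0.34386) = 0.6509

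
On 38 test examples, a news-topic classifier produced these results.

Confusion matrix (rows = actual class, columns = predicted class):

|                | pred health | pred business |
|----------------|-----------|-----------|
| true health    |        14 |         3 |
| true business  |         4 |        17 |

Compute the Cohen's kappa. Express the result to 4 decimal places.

Observed agreement pₒ = trace/N = 31/38 = 0.81579
Expected agreement pₑ = Σ (rowᵢ·colᵢ)/N² = (17·18 + 21·20)/38² = 0.50277
κ = (pₒ − pₑ)/(1 − pₑ) = (0.81579 − 0.50277)/(1 − 0.50277) = 0.6295

0.6295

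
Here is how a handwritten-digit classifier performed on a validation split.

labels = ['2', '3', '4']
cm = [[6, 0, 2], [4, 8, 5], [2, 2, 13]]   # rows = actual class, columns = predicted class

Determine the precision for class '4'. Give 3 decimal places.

Take TP from the diagonal, FP from the rest of the '4' prediction marginal, FN from the rest of the '4' actual marginal.
precision = TP/(TP+FP).
4: TP=13, FP=2+5=7 → 13/20 = 0.6500

0.650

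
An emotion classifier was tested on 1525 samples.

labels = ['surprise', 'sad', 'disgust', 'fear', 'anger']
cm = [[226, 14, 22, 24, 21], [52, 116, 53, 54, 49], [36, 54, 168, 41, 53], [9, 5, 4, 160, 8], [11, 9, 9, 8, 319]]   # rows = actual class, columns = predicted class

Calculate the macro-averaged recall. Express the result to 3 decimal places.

0.666

Per-class recall (TP/(TP+FN)):
  surprise: TP=226, FN=14+22+24+21=81 → 226/307 = 0.7362
  sad: TP=116, FN=52+53+54+49=208 → 116/324 = 0.3580
  disgust: TP=168, FN=36+54+41+53=184 → 168/352 = 0.4773
  fear: TP=160, FN=9+5+4+8=26 → 160/186 = 0.8602
  anger: TP=319, FN=11+9+9+8=37 → 319/356 = 0.8961
Macro-recall = mean = (0.7362 + 0.3580 + 0.4773 + 0.8602 + 0.8961) / 5 = 0.666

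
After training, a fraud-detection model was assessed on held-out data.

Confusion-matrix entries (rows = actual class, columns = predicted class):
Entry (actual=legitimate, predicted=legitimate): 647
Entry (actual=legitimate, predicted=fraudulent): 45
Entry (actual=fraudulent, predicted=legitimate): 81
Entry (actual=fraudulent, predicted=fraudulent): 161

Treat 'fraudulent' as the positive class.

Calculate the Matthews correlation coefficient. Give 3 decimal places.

0.634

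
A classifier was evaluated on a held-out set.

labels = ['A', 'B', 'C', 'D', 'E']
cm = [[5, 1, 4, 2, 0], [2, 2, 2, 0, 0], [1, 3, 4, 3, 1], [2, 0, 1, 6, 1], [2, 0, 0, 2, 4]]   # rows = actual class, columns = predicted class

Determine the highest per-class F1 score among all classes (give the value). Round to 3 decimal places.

0.571

Per-class F1 score (2·TP/(2·TP+FP+FN)):
  A: TP=5, FP=2+1+2+2=7, FN=1+4+2+0=7 → 10/24 = 0.4167
  B: TP=2, FP=1+3+0+0=4, FN=2+2+0+0=4 → 4/12 = 0.3333
  C: TP=4, FP=4+2+1+0=7, FN=1+3+3+1=8 → 8/23 = 0.3478
  D: TP=6, FP=2+0+3+2=7, FN=2+0+1+1=4 → 12/23 = 0.5217
  E: TP=4, FP=0+0+1+1=2, FN=2+0+0+2=4 → 8/14 = 0.5714
Highest is class 'E' with F1 score = 0.571.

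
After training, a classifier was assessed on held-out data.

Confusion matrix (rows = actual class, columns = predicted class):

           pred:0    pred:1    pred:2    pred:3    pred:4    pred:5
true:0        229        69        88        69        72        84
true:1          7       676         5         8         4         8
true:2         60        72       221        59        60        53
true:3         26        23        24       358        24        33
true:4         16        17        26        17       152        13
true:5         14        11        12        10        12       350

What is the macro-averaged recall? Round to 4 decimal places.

0.6618

Per-class recall (TP/(TP+FN)):
  0: TP=229, FN=69+88+69+72+84=382 → 229/611 = 0.37480
  1: TP=676, FN=7+5+8+4+8=32 → 676/708 = 0.95480
  2: TP=221, FN=60+72+59+60+53=304 → 221/525 = 0.42095
  3: TP=358, FN=26+23+24+24+33=130 → 358/488 = 0.73361
  4: TP=152, FN=16+17+26+17+13=89 → 152/241 = 0.63071
  5: TP=350, FN=14+11+12+10+12=59 → 350/409 = 0.85575
Macro-recall = mean = (0.37480 + 0.95480 + 0.42095 + 0.73361 + 0.63071 + 0.85575) / 6 = 0.6618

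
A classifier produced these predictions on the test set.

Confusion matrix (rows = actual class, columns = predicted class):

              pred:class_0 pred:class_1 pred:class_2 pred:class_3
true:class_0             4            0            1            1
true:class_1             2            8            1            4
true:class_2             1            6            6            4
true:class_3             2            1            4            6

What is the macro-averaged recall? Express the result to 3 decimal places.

0.504

Per-class recall (TP/(TP+FN)):
  class_0: TP=4, FN=0+1+1=2 → 4/6 = 0.6667
  class_1: TP=8, FN=2+1+4=7 → 8/15 = 0.5333
  class_2: TP=6, FN=1+6+4=11 → 6/17 = 0.3529
  class_3: TP=6, FN=2+1+4=7 → 6/13 = 0.4615
Macro-recall = mean = (0.6667 + 0.5333 + 0.3529 + 0.4615) / 4 = 0.504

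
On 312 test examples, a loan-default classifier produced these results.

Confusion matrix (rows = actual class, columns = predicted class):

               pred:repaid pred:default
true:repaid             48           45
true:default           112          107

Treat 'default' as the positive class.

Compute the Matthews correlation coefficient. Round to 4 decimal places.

MCC = (TP·TN − FP·FN) / √((TP+FP)(TP+FN)(TN+FP)(TN+FN))
Numerator = 107·48 − 45·112 = 96
Denominator = √(152·219·93·160) = √495325440 = 22255.9080
MCC = 96 / 22255.9080 = 0.0043

0.0043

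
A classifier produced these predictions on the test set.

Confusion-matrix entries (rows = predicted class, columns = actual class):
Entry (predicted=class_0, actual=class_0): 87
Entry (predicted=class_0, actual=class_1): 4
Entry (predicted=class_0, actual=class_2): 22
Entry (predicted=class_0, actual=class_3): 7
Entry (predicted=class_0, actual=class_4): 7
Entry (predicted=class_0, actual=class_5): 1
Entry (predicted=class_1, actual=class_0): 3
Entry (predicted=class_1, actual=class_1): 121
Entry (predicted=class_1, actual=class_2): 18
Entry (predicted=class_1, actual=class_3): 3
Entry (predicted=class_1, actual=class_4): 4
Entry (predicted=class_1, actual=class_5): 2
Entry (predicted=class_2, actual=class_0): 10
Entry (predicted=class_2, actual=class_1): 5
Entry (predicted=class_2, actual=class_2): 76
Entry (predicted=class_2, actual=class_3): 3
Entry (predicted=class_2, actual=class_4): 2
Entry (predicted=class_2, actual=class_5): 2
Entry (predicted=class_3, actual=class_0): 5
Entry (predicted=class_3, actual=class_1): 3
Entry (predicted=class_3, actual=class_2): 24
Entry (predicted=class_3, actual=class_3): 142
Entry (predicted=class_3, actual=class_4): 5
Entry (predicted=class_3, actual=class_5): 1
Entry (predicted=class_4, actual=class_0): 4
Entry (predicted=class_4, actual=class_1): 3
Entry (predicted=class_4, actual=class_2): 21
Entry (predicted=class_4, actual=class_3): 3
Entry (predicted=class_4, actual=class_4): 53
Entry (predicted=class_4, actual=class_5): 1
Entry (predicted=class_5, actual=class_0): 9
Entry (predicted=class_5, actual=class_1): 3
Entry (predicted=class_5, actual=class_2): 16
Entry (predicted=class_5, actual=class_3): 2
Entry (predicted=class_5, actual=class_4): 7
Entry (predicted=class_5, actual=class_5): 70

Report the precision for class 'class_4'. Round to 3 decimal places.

One-vs-rest for 'class_4': TP = diagonal; FP = other classes predicted 'class_4'; FN = 'class_4' predicted as other.
precision = TP/(TP+FP).
class_4: TP=53, FP=4+3+21+3+1=32 → 53/85 = 0.6235

0.624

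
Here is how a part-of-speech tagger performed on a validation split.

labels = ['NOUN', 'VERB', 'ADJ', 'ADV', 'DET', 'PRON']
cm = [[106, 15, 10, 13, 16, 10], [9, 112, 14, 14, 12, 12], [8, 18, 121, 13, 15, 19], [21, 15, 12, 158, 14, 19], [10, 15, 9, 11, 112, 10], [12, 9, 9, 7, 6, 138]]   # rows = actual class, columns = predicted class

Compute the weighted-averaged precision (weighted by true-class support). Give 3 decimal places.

Per-class precision (TP/(TP+FP)):
  NOUN: TP=106, FP=9+8+21+10+12=60 → 106/166 = 0.6386
  VERB: TP=112, FP=15+18+15+15+9=72 → 112/184 = 0.6087
  ADJ: TP=121, FP=10+14+12+9+9=54 → 121/175 = 0.6914
  ADV: TP=158, FP=13+14+13+11+7=58 → 158/216 = 0.7315
  DET: TP=112, FP=16+12+15+14+6=63 → 112/175 = 0.6400
  PRON: TP=138, FP=10+12+19+19+10=70 → 138/208 = 0.6635
Weighted-precision = Σ (supportᵢ/N)·precisionᵢ with N=1124: (170/1124)·0.6386 + (173/1124)·0.6087 + (194/1124)·0.6914 + (239/1124)·0.7315 + (167/1124)·0.6400 + (181/1124)·0.6635 = 0.667

0.667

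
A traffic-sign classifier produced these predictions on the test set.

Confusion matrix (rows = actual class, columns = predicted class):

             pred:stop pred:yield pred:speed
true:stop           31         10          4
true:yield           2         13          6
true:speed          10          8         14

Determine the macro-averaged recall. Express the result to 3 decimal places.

0.582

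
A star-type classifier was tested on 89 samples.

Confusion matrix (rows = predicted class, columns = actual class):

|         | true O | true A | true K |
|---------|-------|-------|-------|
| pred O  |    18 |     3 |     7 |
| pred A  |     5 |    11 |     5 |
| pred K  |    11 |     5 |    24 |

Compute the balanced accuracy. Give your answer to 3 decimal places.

0.592

Balanced accuracy = mean of per-class recall.
  O: recall = 18/34 = 0.5294
  A: recall = 11/19 = 0.5789
  K: recall = 24/36 = 0.6667
Mean = (0.5294 + 0.5789 + 0.6667) / 3 = 0.592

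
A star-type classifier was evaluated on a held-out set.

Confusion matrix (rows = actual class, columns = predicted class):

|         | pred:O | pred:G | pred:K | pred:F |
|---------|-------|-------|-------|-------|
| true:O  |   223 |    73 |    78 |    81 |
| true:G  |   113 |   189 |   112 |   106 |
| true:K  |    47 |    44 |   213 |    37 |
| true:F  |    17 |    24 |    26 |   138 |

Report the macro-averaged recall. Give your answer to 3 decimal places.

Per-class recall (TP/(TP+FN)):
  O: TP=223, FN=73+78+81=232 → 223/455 = 0.4901
  G: TP=189, FN=113+112+106=331 → 189/520 = 0.3635
  K: TP=213, FN=47+44+37=128 → 213/341 = 0.6246
  F: TP=138, FN=17+24+26=67 → 138/205 = 0.6732
Macro-recall = mean = (0.4901 + 0.3635 + 0.6246 + 0.6732) / 4 = 0.538

0.538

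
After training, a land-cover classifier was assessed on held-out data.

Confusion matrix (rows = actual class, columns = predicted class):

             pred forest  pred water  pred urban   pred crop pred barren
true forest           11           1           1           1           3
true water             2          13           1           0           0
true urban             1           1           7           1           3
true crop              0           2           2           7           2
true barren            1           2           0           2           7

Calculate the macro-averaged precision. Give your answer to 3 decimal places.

0.631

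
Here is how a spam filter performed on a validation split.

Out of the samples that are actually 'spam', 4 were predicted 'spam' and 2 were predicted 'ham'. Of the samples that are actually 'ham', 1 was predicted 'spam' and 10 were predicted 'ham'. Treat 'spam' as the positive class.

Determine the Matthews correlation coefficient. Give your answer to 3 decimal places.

0.604

MCC = (TP·TN − FP·FN) / √((TP+FP)(TP+FN)(TN+FP)(TN+FN))
Numerator = 4·10 − 1·2 = 38
Denominator = √(5·6·11·12) = √3960 = 62.9285
MCC = 38 / 62.9285 = 0.604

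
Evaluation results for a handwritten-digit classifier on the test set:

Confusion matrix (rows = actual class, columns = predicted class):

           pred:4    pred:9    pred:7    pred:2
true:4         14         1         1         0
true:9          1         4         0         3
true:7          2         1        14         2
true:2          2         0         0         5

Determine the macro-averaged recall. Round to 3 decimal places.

0.707

Per-class recall (TP/(TP+FN)):
  4: TP=14, FN=1+1+0=2 → 14/16 = 0.8750
  9: TP=4, FN=1+0+3=4 → 4/8 = 0.5000
  7: TP=14, FN=2+1+2=5 → 14/19 = 0.7368
  2: TP=5, FN=2+0+0=2 → 5/7 = 0.7143
Macro-recall = mean = (0.8750 + 0.5000 + 0.7368 + 0.7143) / 4 = 0.707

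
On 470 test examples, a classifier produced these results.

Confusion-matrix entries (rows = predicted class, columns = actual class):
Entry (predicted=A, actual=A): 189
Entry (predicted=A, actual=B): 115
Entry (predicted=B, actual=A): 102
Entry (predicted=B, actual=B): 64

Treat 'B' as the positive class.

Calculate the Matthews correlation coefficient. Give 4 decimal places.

MCC = (TP·TN − FP·FN) / √((TP+FP)(TP+FN)(TN+FP)(TN+FN))
Numerator = 64·189 − 102·115 = 366
Denominator = √(166·179·291·304) = √2628619296 = 51270.0624
MCC = 366 / 51270.0624 = 0.0071

0.0071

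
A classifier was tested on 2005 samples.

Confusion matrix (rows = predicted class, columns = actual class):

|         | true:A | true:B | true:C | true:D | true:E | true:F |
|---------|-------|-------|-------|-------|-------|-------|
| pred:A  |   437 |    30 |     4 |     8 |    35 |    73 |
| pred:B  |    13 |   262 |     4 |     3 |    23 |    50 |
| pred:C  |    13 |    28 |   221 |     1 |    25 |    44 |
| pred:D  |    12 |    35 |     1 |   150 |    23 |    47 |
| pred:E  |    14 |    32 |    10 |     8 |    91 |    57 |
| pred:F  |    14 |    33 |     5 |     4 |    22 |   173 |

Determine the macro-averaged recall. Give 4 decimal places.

0.6770

Per-class recall (TP/(TP+FN)):
  A: TP=437, FN=13+13+12+14+14=66 → 437/503 = 0.86879
  B: TP=262, FN=30+28+35+32+33=158 → 262/420 = 0.62381
  C: TP=221, FN=4+4+1+10+5=24 → 221/245 = 0.90204
  D: TP=150, FN=8+3+1+8+4=24 → 150/174 = 0.86207
  E: TP=91, FN=35+23+25+23+22=128 → 91/219 = 0.41553
  F: TP=173, FN=73+50+44+47+57=271 → 173/444 = 0.38964
Macro-recall = mean = (0.86879 + 0.62381 + 0.90204 + 0.86207 + 0.41553 + 0.38964) / 6 = 0.6770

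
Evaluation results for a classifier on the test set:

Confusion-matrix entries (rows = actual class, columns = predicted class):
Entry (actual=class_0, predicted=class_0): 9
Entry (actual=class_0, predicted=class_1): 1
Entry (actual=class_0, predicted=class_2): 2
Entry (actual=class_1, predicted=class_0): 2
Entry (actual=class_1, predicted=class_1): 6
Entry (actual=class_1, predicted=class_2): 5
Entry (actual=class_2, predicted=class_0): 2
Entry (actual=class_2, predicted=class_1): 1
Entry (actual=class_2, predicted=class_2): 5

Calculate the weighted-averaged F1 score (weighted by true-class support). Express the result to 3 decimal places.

0.608

Per-class F1 score (2·TP/(2·TP+FP+FN)):
  class_0: TP=9, FP=2+2=4, FN=1+2=3 → 18/25 = 0.7200
  class_1: TP=6, FP=1+1=2, FN=2+5=7 → 12/21 = 0.5714
  class_2: TP=5, FP=2+5=7, FN=2+1=3 → 10/20 = 0.5000
Weighted-F1 score = Σ (supportᵢ/N)·F1 scoreᵢ with N=33: (12/33)·0.7200 + (13/33)·0.5714 + (8/33)·0.5000 = 0.608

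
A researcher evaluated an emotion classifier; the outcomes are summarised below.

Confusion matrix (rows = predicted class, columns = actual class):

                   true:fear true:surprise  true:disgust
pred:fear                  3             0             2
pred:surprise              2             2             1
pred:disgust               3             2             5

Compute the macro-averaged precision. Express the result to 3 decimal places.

Per-class precision (TP/(TP+FP)):
  fear: TP=3, FP=0+2=2 → 3/5 = 0.6000
  surprise: TP=2, FP=2+1=3 → 2/5 = 0.4000
  disgust: TP=5, FP=3+2=5 → 5/10 = 0.5000
Macro-precision = mean = (0.6000 + 0.4000 + 0.5000) / 3 = 0.500

0.500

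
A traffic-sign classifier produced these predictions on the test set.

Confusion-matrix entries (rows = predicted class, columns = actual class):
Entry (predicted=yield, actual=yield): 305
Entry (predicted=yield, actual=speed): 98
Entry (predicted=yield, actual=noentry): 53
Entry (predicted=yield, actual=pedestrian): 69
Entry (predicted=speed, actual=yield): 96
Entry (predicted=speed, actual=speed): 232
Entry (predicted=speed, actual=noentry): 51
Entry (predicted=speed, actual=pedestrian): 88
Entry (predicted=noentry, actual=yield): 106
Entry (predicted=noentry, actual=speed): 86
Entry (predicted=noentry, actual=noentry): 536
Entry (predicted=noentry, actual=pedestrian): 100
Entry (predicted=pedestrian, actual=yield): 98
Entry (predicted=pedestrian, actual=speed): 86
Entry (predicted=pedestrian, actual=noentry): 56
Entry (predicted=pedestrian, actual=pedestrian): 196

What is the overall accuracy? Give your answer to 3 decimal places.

0.563

Accuracy = trace / total = (305+232+536+196=1269) / 2256 = 1269/2256 = 0.563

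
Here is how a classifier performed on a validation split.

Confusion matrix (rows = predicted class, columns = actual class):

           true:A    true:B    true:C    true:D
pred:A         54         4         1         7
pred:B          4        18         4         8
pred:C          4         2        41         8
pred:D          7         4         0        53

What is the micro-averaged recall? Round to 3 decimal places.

0.758

Micro-averaging pools counts across classes: ΣTP=166, ΣFP=53, ΣFN=53.
Micro-recall = TP/(TP+FN) on pooled counts = 0.758 (equals overall accuracy in single-label multiclass).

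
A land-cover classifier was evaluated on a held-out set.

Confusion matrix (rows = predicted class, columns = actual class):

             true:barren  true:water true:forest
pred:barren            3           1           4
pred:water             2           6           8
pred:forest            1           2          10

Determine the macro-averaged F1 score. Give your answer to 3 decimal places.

Per-class F1 score (2·TP/(2·TP+FP+FN)):
  barren: TP=3, FP=1+4=5, FN=2+1=3 → 6/14 = 0.4286
  water: TP=6, FP=2+8=10, FN=1+2=3 → 12/25 = 0.4800
  forest: TP=10, FP=1+2=3, FN=4+8=12 → 20/35 = 0.5714
Macro-F1 score = mean = (0.4286 + 0.4800 + 0.5714) / 3 = 0.493

0.493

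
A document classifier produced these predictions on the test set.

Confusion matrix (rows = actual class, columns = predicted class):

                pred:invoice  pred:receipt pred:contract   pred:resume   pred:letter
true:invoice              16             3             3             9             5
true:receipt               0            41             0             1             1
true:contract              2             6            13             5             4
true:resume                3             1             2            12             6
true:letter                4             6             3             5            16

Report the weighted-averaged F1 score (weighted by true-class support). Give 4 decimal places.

0.5761

Per-class F1 score (2·TP/(2·TP+FP+FN)):
  invoice: TP=16, FP=0+2+3+4=9, FN=3+3+9+5=20 → 32/61 = 0.52459
  receipt: TP=41, FP=3+6+1+6=16, FN=0+0+1+1=2 → 82/100 = 0.82000
  contract: TP=13, FP=3+0+2+3=8, FN=2+6+5+4=17 → 26/51 = 0.50980
  resume: TP=12, FP=9+1+5+5=20, FN=3+1+2+6=12 → 24/56 = 0.42857
  letter: TP=16, FP=5+1+4+6=16, FN=4+6+3+5=18 → 32/66 = 0.48485
Weighted-F1 score = Σ (supportᵢ/N)·F1 scoreᵢ with N=167: (36/167)·0.52459 + (43/167)·0.82000 + (30/167)·0.50980 + (24/167)·0.42857 + (34/167)·0.48485 = 0.5761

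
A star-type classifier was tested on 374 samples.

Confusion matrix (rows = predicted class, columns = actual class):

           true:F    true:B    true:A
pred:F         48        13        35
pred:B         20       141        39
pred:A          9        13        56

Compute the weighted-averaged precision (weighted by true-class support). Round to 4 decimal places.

0.6673

Per-class precision (TP/(TP+FP)):
  F: TP=48, FP=13+35=48 → 48/96 = 0.50000
  B: TP=141, FP=20+39=59 → 141/200 = 0.70500
  A: TP=56, FP=9+13=22 → 56/78 = 0.71795
Weighted-precision = Σ (supportᵢ/N)·precisionᵢ with N=374: (77/374)·0.50000 + (167/374)·0.70500 + (130/374)·0.71795 = 0.6673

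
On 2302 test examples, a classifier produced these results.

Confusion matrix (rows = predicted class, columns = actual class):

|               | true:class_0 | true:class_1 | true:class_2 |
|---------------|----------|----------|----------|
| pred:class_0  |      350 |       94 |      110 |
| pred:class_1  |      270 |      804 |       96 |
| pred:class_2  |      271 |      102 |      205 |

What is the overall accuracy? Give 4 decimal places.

0.5904

Accuracy = trace / total = (350+804+205=1359) / 2302 = 1359/2302 = 0.5904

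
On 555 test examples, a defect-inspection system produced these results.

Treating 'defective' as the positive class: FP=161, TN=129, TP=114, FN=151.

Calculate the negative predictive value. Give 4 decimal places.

0.4607

NPV = TN/(TN+FN) = 129/(129+151) = 0.4607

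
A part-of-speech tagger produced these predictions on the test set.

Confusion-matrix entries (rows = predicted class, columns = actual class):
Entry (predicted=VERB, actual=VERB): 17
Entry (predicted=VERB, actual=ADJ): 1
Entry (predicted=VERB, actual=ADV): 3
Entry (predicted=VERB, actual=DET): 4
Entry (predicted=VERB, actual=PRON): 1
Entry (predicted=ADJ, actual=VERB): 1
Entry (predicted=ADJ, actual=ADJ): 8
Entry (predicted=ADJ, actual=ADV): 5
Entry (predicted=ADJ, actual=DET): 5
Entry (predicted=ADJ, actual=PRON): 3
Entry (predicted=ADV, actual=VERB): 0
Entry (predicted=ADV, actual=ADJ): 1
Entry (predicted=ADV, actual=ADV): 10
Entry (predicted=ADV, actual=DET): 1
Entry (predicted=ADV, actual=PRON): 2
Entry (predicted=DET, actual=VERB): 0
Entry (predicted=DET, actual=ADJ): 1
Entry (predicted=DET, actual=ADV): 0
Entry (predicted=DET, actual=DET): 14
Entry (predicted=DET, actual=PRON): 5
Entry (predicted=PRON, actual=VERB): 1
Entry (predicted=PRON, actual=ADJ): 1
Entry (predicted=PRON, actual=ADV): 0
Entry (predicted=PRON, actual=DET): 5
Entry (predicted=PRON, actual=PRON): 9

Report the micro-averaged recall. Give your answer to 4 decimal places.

Micro-averaging pools counts across classes: ΣTP=58, ΣFP=40, ΣFN=40.
Micro-recall = TP/(TP+FN) on pooled counts = 0.5918 (equals overall accuracy in single-label multiclass).

0.5918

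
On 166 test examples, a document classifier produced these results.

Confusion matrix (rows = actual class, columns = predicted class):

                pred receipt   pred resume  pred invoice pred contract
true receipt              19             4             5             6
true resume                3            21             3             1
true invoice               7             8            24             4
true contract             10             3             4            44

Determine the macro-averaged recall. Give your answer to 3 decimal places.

Per-class recall (TP/(TP+FN)):
  receipt: TP=19, FN=4+5+6=15 → 19/34 = 0.5588
  resume: TP=21, FN=3+3+1=7 → 21/28 = 0.7500
  invoice: TP=24, FN=7+8+4=19 → 24/43 = 0.5581
  contract: TP=44, FN=10+3+4=17 → 44/61 = 0.7213
Macro-recall = mean = (0.5588 + 0.7500 + 0.5581 + 0.7213) / 4 = 0.647

0.647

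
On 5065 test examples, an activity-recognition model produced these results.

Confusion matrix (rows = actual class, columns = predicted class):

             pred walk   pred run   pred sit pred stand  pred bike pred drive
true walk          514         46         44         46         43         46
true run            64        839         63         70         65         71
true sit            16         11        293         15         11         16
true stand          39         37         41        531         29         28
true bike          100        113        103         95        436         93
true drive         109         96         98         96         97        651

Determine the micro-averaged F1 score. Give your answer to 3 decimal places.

0.644

Micro-averaging pools counts across classes: ΣTP=3264, ΣFP=1801, ΣFN=1801.
Micro-F1 score = 2·TP/(2·TP+FP+FN) on pooled counts = 0.644 (equals overall accuracy in single-label multiclass).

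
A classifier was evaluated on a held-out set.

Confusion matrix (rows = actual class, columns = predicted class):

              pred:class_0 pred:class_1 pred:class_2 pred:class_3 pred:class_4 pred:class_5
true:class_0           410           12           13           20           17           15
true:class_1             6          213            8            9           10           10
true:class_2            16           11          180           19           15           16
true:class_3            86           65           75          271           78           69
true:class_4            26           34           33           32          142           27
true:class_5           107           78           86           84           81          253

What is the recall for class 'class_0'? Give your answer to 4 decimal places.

recall = TP/(TP+FN).
class_0: TP=410, FN=12+13+20+17+15=77 → 410/487 = 0.84189

0.8419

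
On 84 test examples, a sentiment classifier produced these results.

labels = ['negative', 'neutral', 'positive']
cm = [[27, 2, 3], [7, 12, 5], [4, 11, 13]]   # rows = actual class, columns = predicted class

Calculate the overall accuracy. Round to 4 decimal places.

Accuracy = trace / total = (27+12+13=52) / 84 = 52/84 = 0.6190

0.6190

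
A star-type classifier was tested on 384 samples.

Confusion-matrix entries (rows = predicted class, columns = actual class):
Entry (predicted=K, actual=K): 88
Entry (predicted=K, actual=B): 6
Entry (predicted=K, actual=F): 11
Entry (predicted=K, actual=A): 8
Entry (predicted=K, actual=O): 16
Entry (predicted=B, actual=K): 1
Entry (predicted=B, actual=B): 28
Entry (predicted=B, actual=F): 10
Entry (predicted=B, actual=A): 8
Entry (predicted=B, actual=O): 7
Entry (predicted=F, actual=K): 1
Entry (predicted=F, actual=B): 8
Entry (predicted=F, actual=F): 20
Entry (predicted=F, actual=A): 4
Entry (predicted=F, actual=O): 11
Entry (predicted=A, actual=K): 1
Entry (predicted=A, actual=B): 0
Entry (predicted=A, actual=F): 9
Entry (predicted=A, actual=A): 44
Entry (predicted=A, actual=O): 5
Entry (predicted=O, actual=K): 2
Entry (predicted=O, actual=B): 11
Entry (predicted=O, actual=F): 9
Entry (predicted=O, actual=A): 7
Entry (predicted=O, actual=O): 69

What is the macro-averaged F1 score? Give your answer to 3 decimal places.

Per-class F1 score (2·TP/(2·TP+FP+FN)):
  K: TP=88, FP=6+11+8+16=41, FN=1+1+1+2=5 → 176/222 = 0.7928
  B: TP=28, FP=1+10+8+7=26, FN=6+8+0+11=25 → 56/107 = 0.5234
  F: TP=20, FP=1+8+4+11=24, FN=11+10+9+9=39 → 40/103 = 0.3883
  A: TP=44, FP=1+0+9+5=15, FN=8+8+4+7=27 → 88/130 = 0.6769
  O: TP=69, FP=2+11+9+7=29, FN=16+7+11+5=39 → 138/206 = 0.6699
Macro-F1 score = mean = (0.7928 + 0.5234 + 0.3883 + 0.6769 + 0.6699) / 5 = 0.610

0.610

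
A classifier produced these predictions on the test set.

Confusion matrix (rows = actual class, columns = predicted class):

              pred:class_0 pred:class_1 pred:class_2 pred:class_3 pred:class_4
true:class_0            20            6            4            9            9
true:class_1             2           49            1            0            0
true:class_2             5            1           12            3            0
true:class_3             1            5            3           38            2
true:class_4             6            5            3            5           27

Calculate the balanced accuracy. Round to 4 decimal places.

0.6586

Balanced accuracy = mean of per-class recall.
  class_0: recall = 20/48 = 0.41667
  class_1: recall = 49/52 = 0.94231
  class_2: recall = 12/21 = 0.57143
  class_3: recall = 38/49 = 0.77551
  class_4: recall = 27/46 = 0.58696
Mean = (0.41667 + 0.94231 + 0.57143 + 0.77551 + 0.58696) / 5 = 0.6586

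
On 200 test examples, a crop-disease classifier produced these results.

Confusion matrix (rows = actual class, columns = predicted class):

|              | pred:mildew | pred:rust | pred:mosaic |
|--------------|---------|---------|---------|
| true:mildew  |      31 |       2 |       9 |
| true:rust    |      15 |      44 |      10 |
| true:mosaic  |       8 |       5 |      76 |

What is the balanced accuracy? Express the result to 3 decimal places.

0.743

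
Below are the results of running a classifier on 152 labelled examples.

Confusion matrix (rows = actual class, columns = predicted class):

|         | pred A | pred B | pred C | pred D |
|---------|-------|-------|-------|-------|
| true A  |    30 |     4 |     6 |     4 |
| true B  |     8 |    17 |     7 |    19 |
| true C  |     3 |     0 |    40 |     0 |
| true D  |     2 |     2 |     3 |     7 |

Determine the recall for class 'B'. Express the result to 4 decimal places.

0.3333

Take TP from the diagonal, FP from the rest of the 'B' prediction marginal, FN from the rest of the 'B' actual marginal.
recall = TP/(TP+FN).
B: TP=17, FN=8+7+19=34 → 17/51 = 0.33333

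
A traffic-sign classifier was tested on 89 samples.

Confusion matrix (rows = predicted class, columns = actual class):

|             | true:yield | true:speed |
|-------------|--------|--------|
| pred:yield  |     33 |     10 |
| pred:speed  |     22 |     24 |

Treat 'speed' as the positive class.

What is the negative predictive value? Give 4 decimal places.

0.7674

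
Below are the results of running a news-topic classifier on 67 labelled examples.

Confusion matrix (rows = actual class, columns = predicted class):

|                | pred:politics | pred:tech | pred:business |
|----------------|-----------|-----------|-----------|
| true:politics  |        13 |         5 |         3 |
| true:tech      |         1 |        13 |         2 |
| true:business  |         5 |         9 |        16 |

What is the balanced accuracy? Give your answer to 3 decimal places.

0.655

Balanced accuracy = mean of per-class recall.
  politics: recall = 13/21 = 0.6190
  tech: recall = 13/16 = 0.8125
  business: recall = 16/30 = 0.5333
Mean = (0.6190 + 0.8125 + 0.5333) / 3 = 0.655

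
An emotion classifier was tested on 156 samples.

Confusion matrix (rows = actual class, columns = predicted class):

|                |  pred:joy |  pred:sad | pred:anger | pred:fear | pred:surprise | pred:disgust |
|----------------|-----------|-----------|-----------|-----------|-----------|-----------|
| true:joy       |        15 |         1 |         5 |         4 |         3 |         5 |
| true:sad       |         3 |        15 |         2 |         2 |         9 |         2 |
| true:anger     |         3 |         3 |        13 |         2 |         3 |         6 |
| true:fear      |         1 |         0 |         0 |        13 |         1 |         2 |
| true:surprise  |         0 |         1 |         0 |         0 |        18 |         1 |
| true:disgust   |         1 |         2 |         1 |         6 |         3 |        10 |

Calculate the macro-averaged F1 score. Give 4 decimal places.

Per-class F1 score (2·TP/(2·TP+FP+FN)):
  joy: TP=15, FP=3+3+1+0+1=8, FN=1+5+4+3+5=18 → 30/56 = 0.53571
  sad: TP=15, FP=1+3+0+1+2=7, FN=3+2+2+9+2=18 → 30/55 = 0.54545
  anger: TP=13, FP=5+2+0+0+1=8, FN=3+3+2+3+6=17 → 26/51 = 0.50980
  fear: TP=13, FP=4+2+2+0+6=14, FN=1+0+0+1+2=4 → 26/44 = 0.59091
  surprise: TP=18, FP=3+9+3+1+3=19, FN=0+1+0+0+1=2 → 36/57 = 0.63158
  disgust: TP=10, FP=5+2+6+2+1=16, FN=1+2+1+6+3=13 → 20/49 = 0.40816
Macro-F1 score = mean = (0.53571 + 0.54545 + 0.50980 + 0.59091 + 0.63158 + 0.40816) / 6 = 0.5369

0.5369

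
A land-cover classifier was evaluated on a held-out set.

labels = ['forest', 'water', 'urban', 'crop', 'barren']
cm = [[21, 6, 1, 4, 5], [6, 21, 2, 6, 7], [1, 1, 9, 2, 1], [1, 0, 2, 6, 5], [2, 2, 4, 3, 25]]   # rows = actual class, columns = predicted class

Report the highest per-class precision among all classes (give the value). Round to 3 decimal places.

Per-class precision (TP/(TP+FP)):
  forest: TP=21, FP=6+1+1+2=10 → 21/31 = 0.6774
  water: TP=21, FP=6+1+0+2=9 → 21/30 = 0.7000
  urban: TP=9, FP=1+2+2+4=9 → 9/18 = 0.5000
  crop: TP=6, FP=4+6+2+3=15 → 6/21 = 0.2857
  barren: TP=25, FP=5+7+1+5=18 → 25/43 = 0.5814
Highest is class 'water' with precision = 0.700.

0.700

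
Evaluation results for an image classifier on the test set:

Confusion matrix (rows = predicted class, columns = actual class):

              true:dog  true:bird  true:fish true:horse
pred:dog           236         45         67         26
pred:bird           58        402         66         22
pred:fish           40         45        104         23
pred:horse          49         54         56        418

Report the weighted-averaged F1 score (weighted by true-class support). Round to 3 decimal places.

0.669

Per-class F1 score (2·TP/(2·TP+FP+FN)):
  dog: TP=236, FP=45+67+26=138, FN=58+40+49=147 → 472/757 = 0.6235
  bird: TP=402, FP=58+66+22=146, FN=45+45+54=144 → 804/1094 = 0.7349
  fish: TP=104, FP=40+45+23=108, FN=67+66+56=189 → 208/505 = 0.4119
  horse: TP=418, FP=49+54+56=159, FN=26+22+23=71 → 836/1066 = 0.7842
Weighted-F1 score = Σ (supportᵢ/N)·F1 scoreᵢ with N=1711: (383/1711)·0.6235 + (546/1711)·0.7349 + (293/1711)·0.4119 + (489/1711)·0.7842 = 0.669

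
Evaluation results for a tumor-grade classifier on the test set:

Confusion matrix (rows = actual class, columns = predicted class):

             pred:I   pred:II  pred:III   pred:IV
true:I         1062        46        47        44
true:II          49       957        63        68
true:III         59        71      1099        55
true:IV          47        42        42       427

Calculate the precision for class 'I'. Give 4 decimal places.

0.8726

One-vs-rest for 'I': TP = diagonal; FP = other classes predicted 'I'; FN = 'I' predicted as other.
precision = TP/(TP+FP).
I: TP=1062, FP=49+59+47=155 → 1062/1217 = 0.87264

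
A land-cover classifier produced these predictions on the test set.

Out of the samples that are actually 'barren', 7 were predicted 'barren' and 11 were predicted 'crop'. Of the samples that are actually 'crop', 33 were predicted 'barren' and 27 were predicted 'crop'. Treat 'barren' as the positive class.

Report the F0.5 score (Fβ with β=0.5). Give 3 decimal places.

0.197

Fβ = (1+β²)·TP / ((1+β²)·TP + β²·FN + FP), with β²=1/4
= 1.25·7 / (1.25·7 + 0.25·11 + 33) = 0.197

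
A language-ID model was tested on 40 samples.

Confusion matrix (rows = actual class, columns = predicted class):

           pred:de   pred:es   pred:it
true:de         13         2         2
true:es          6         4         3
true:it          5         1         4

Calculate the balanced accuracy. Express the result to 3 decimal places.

Balanced accuracy = mean of per-class recall.
  de: recall = 13/17 = 0.7647
  es: recall = 4/13 = 0.3077
  it: recall = 4/10 = 0.4000
Mean = (0.7647 + 0.3077 + 0.4000) / 3 = 0.491

0.491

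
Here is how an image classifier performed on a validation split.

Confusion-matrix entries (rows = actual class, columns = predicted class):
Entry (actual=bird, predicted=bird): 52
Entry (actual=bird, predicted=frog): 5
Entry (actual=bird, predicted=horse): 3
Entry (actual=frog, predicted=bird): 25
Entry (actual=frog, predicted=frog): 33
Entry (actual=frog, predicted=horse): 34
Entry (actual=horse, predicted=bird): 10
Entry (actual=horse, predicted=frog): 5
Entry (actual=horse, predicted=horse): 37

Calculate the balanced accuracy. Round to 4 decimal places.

Balanced accuracy = mean of per-class recall.
  bird: recall = 52/60 = 0.86667
  frog: recall = 33/92 = 0.35870
  horse: recall = 37/52 = 0.71154
Mean = (0.86667 + 0.35870 + 0.71154) / 3 = 0.6456

0.6456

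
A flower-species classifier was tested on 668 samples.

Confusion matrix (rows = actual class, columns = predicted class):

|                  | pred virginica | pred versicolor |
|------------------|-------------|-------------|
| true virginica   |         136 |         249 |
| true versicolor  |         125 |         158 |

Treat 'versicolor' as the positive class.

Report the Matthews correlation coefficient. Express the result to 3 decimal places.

MCC = (TP·TN − FP·FN) / √((TP+FP)(TP+FN)(TN+FP)(TN+FN))
Numerator = 158·136 − 249·125 = -9637
Denominator = √(407·283·385·261) = √11573962785 = 107582.3535
MCC = -9637 / 107582.3535 = -0.090

-0.090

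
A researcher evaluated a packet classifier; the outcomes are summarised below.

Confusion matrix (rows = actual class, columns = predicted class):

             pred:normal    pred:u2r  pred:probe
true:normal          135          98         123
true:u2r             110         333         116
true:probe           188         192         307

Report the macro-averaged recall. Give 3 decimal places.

0.474

Per-class recall (TP/(TP+FN)):
  normal: TP=135, FN=98+123=221 → 135/356 = 0.3792
  u2r: TP=333, FN=110+116=226 → 333/559 = 0.5957
  probe: TP=307, FN=188+192=380 → 307/687 = 0.4469
Macro-recall = mean = (0.3792 + 0.5957 + 0.4469) / 3 = 0.474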